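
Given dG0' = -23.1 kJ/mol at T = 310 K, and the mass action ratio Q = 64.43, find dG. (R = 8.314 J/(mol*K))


dG = dG0' + RT * ln(Q) / 1000
dG = -23.1 + 8.314 * 310 * ln(64.43) / 1000
dG = -12.3639 kJ/mol

-12.3639 kJ/mol


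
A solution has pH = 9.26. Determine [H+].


[H+] = 10^(-pH)
[H+] = 10^(-9.26)
[H+] = 5.495e-10 M

5.495e-10 M


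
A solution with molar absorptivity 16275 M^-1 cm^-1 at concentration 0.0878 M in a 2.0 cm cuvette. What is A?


A = epsilon * c * l
A = 16275 * 0.0878 * 2.0
A = 2857.89

2857.89


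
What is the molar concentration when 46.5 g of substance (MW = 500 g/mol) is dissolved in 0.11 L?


C = (mass / MW) / volume
C = (46.5 / 500) / 0.11
C = 0.8455 M

0.8455 M


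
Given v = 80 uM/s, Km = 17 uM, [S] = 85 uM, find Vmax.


Vmax = v * (Km + [S]) / [S]
Vmax = 80 * (17 + 85) / 85
Vmax = 96.0 uM/s

96.0 uM/s


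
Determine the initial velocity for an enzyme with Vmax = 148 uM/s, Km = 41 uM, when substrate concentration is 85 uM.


v = Vmax * [S] / (Km + [S])
v = 148 * 85 / (41 + 85)
v = 99.8413 uM/s

99.8413 uM/s


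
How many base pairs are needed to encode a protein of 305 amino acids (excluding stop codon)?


Each amino acid = 1 codon = 3 bp
bp = 305 * 3 = 915 bp

915 bp


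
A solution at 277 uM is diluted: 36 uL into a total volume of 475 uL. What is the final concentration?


C2 = C1 * V1 / V2
C2 = 277 * 36 / 475
C2 = 20.9937 uM

20.9937 uM


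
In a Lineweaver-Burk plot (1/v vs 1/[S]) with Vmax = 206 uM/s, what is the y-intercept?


y-intercept = 1/Vmax
= 1/206
= 0.0049 s/uM

0.0049 s/uM


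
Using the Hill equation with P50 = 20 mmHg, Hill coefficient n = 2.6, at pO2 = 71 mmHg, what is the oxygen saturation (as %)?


Y = pO2^n / (P50^n + pO2^n)
Y = 71^2.6 / (20^2.6 + 71^2.6)
Y = 96.42%

96.42%


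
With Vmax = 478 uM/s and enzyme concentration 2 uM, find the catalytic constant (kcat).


kcat = Vmax / [E]t
kcat = 478 / 2
kcat = 239.0 s^-1

239.0 s^-1


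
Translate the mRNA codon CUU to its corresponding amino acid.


Standard genetic code lookup.
Codon CUU -> Leu

Leu


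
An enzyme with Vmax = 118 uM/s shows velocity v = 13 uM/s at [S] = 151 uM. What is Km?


Km = [S] * (Vmax - v) / v
Km = 151 * (118 - 13) / 13
Km = 1219.6154 uM

1219.6154 uM


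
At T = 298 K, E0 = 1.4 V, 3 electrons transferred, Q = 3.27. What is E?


E = E0 - (RT/nF) * ln(Q)
E = 1.4 - (8.314 * 298 / (3 * 96485)) * ln(3.27)
E = 1.3899 V

1.3899 V


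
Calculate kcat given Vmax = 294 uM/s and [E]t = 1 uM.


kcat = Vmax / [E]t
kcat = 294 / 1
kcat = 294.0 s^-1

294.0 s^-1


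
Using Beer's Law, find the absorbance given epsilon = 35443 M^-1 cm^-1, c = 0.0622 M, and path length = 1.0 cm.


A = epsilon * c * l
A = 35443 * 0.0622 * 1.0
A = 2204.5546

2204.5546


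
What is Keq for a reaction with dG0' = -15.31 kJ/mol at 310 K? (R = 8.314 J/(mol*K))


Keq = exp(-dG0 * 1000 / (R * T))
Keq = exp(-(-15.31) * 1000 / (8.314 * 310))
Keq = 380.0234

380.0234


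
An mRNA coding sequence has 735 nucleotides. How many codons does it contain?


codons = nucleotides / 3
codons = 735 / 3 = 245

245


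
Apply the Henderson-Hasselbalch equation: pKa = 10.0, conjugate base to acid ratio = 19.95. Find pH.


pH = pKa + log10([A-]/[HA])
pH = 10.0 + log10(19.95)
pH = 11.2999

11.2999


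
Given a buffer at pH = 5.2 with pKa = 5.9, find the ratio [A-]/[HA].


[A-]/[HA] = 10^(pH - pKa)
= 10^(5.2 - 5.9)
= 0.1995

0.1995


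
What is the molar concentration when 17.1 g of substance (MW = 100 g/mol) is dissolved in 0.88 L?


C = (mass / MW) / volume
C = (17.1 / 100) / 0.88
C = 0.1943 M

0.1943 M


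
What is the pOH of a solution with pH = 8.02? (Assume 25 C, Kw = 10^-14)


pOH = 14 - pH
pOH = 14 - 8.02
pOH = 5.98

5.98


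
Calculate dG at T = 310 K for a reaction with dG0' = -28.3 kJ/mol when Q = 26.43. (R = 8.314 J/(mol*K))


dG = dG0' + RT * ln(Q) / 1000
dG = -28.3 + 8.314 * 310 * ln(26.43) / 1000
dG = -19.8605 kJ/mol

-19.8605 kJ/mol


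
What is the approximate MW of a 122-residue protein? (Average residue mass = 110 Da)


MW = n_residues * 110 Da
MW = 122 * 110
MW = 13420 Da

13420 Da


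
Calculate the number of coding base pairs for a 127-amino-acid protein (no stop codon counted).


Each amino acid = 1 codon = 3 bp
bp = 127 * 3 = 381 bp

381 bp


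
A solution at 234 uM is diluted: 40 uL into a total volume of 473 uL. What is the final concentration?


C2 = C1 * V1 / V2
C2 = 234 * 40 / 473
C2 = 19.7886 uM

19.7886 uM


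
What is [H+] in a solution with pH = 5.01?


[H+] = 10^(-pH)
[H+] = 10^(-5.01)
[H+] = 9.772e-06 M

9.772e-06 M


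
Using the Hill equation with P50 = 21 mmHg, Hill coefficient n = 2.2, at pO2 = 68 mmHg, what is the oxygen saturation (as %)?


Y = pO2^n / (P50^n + pO2^n)
Y = 68^2.2 / (21^2.2 + 68^2.2)
Y = 92.99%

92.99%


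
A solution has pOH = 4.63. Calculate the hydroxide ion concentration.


[OH-] = 10^(-pOH)
[OH-] = 10^(-4.63)
[OH-] = 2.344e-05 M

2.344e-05 M


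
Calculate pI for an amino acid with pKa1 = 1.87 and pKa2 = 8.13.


pI = (pKa1 + pKa2) / 2
pI = (1.87 + 8.13) / 2
pI = 5.0

5.0


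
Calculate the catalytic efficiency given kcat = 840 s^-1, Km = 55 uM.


Catalytic efficiency = kcat / Km
= 840 / 55
= 15.2727 uM^-1*s^-1

15.2727 uM^-1*s^-1


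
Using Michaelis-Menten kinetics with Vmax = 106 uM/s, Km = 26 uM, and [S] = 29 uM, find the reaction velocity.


v = Vmax * [S] / (Km + [S])
v = 106 * 29 / (26 + 29)
v = 55.8909 uM/s

55.8909 uM/s


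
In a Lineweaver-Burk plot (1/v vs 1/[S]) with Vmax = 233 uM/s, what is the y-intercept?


y-intercept = 1/Vmax
= 1/233
= 0.0043 s/uM

0.0043 s/uM


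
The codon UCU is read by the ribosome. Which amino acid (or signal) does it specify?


Standard genetic code lookup.
Codon UCU -> Ser

Ser


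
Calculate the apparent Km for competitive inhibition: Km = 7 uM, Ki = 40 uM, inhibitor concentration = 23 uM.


Km_app = Km * (1 + [I]/Ki)
Km_app = 7 * (1 + 23/40)
Km_app = 11.025 uM

11.025 uM


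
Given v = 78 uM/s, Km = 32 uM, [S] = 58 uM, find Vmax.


Vmax = v * (Km + [S]) / [S]
Vmax = 78 * (32 + 58) / 58
Vmax = 121.0345 uM/s

121.0345 uM/s


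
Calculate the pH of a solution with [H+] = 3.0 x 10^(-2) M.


pH = -log10([H+])
pH = -log10(3.0 x 10^(-2))
pH = 1.5229

1.5229


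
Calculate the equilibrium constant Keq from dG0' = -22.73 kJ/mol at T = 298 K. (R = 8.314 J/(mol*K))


Keq = exp(-dG0 * 1000 / (R * T))
Keq = exp(-(-22.73) * 1000 / (8.314 * 298))
Keq = 9646.0571

9646.0571


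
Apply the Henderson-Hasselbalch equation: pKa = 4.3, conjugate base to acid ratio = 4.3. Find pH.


pH = pKa + log10([A-]/[HA])
pH = 4.3 + log10(4.3)
pH = 4.9335

4.9335


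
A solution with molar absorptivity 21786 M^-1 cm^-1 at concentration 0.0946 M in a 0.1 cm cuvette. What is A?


A = epsilon * c * l
A = 21786 * 0.0946 * 0.1
A = 206.0956

206.0956


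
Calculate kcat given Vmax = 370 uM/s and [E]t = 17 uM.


kcat = Vmax / [E]t
kcat = 370 / 17
kcat = 21.7647 s^-1

21.7647 s^-1


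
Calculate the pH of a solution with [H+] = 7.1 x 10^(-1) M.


pH = -log10([H+])
pH = -log10(7.1 x 10^(-1))
pH = 0.1487

0.1487


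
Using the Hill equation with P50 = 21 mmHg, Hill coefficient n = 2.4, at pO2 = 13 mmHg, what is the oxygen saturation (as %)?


Y = pO2^n / (P50^n + pO2^n)
Y = 13^2.4 / (21^2.4 + 13^2.4)
Y = 24.03%

24.03%


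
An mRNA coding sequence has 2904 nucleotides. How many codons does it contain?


codons = nucleotides / 3
codons = 2904 / 3 = 968

968


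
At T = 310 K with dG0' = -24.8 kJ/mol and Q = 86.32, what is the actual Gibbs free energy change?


dG = dG0' + RT * ln(Q) / 1000
dG = -24.8 + 8.314 * 310 * ln(86.32) / 1000
dG = -13.3101 kJ/mol

-13.3101 kJ/mol


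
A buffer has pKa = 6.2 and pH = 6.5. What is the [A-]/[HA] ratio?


[A-]/[HA] = 10^(pH - pKa)
= 10^(6.5 - 6.2)
= 1.9953

1.9953


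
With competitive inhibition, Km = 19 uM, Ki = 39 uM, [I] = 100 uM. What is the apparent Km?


Km_app = Km * (1 + [I]/Ki)
Km_app = 19 * (1 + 100/39)
Km_app = 67.7179 uM

67.7179 uM


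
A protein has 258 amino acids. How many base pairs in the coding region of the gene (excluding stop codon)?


Each amino acid = 1 codon = 3 bp
bp = 258 * 3 = 774 bp

774 bp


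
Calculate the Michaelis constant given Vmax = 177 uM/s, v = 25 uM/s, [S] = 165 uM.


Km = [S] * (Vmax - v) / v
Km = 165 * (177 - 25) / 25
Km = 1003.2 uM

1003.2 uM


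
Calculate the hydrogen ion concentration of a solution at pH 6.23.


[H+] = 10^(-pH)
[H+] = 10^(-6.23)
[H+] = 5.888e-07 M

5.888e-07 M


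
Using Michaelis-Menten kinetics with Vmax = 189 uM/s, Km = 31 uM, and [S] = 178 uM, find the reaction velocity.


v = Vmax * [S] / (Km + [S])
v = 189 * 178 / (31 + 178)
v = 160.9665 uM/s

160.9665 uM/s


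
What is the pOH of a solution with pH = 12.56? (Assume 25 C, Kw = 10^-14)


pOH = 14 - pH
pOH = 14 - 12.56
pOH = 1.44

1.44


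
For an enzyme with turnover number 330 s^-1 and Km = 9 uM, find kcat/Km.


Catalytic efficiency = kcat / Km
= 330 / 9
= 36.6667 uM^-1*s^-1

36.6667 uM^-1*s^-1


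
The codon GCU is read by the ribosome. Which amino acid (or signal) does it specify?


Standard genetic code lookup.
Codon GCU -> Ala

Ala


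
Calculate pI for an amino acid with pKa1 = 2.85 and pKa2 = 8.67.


pI = (pKa1 + pKa2) / 2
pI = (2.85 + 8.67) / 2
pI = 5.76

5.76


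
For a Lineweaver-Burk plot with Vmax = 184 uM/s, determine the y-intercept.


y-intercept = 1/Vmax
= 1/184
= 0.0054 s/uM

0.0054 s/uM


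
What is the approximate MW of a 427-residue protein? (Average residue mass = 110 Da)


MW = n_residues * 110 Da
MW = 427 * 110
MW = 46970 Da

46970 Da


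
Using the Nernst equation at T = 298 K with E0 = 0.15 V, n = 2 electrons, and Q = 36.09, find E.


E = E0 - (RT/nF) * ln(Q)
E = 0.15 - (8.314 * 298 / (2 * 96485)) * ln(36.09)
E = 0.104 V

0.104 V


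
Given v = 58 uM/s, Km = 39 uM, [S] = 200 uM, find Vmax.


Vmax = v * (Km + [S]) / [S]
Vmax = 58 * (39 + 200) / 200
Vmax = 69.31 uM/s

69.31 uM/s


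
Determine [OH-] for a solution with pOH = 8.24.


[OH-] = 10^(-pOH)
[OH-] = 10^(-8.24)
[OH-] = 5.754e-09 M

5.754e-09 M


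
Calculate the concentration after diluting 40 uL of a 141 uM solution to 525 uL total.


C2 = C1 * V1 / V2
C2 = 141 * 40 / 525
C2 = 10.7429 uM

10.7429 uM


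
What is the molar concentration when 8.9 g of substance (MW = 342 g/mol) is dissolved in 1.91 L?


C = (mass / MW) / volume
C = (8.9 / 342) / 1.91
C = 0.0136 M

0.0136 M


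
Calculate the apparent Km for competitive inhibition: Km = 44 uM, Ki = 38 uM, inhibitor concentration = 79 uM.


Km_app = Km * (1 + [I]/Ki)
Km_app = 44 * (1 + 79/38)
Km_app = 135.4737 uM

135.4737 uM


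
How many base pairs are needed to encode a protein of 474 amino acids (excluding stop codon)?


Each amino acid = 1 codon = 3 bp
bp = 474 * 3 = 1422 bp

1422 bp


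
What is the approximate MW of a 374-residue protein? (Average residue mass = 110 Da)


MW = n_residues * 110 Da
MW = 374 * 110
MW = 41140 Da

41140 Da


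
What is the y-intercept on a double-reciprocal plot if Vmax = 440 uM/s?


y-intercept = 1/Vmax
= 1/440
= 0.0023 s/uM

0.0023 s/uM


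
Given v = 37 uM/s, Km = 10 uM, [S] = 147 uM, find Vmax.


Vmax = v * (Km + [S]) / [S]
Vmax = 37 * (10 + 147) / 147
Vmax = 39.517 uM/s

39.517 uM/s


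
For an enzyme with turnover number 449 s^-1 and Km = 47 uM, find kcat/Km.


Catalytic efficiency = kcat / Km
= 449 / 47
= 9.5532 uM^-1*s^-1

9.5532 uM^-1*s^-1


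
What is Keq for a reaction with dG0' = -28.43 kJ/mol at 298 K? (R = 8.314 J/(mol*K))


Keq = exp(-dG0 * 1000 / (R * T))
Keq = exp(-(-28.43) * 1000 / (8.314 * 298))
Keq = 96273.0802

96273.0802


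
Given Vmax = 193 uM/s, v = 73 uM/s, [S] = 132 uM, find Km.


Km = [S] * (Vmax - v) / v
Km = 132 * (193 - 73) / 73
Km = 216.9863 uM

216.9863 uM


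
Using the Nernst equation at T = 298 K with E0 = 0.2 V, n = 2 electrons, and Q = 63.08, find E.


E = E0 - (RT/nF) * ln(Q)
E = 0.2 - (8.314 * 298 / (2 * 96485)) * ln(63.08)
E = 0.1468 V

0.1468 V


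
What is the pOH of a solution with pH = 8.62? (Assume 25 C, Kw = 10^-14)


pOH = 14 - pH
pOH = 14 - 8.62
pOH = 5.38

5.38


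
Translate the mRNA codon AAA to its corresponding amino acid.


Standard genetic code lookup.
Codon AAA -> Lys

Lys


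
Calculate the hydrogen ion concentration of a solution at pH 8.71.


[H+] = 10^(-pH)
[H+] = 10^(-8.71)
[H+] = 1.950e-09 M

1.950e-09 M


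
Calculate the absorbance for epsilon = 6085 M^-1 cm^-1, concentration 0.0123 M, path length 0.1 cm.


A = epsilon * c * l
A = 6085 * 0.0123 * 0.1
A = 7.4846

7.4846


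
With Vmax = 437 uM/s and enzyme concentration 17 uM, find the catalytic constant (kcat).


kcat = Vmax / [E]t
kcat = 437 / 17
kcat = 25.7059 s^-1

25.7059 s^-1


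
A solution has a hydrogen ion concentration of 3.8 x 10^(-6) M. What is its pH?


pH = -log10([H+])
pH = -log10(3.8 x 10^(-6))
pH = 5.4202

5.4202


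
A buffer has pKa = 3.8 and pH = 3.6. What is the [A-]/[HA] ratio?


[A-]/[HA] = 10^(pH - pKa)
= 10^(3.6 - 3.8)
= 0.631

0.631


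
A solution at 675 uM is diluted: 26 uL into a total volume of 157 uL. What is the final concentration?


C2 = C1 * V1 / V2
C2 = 675 * 26 / 157
C2 = 111.7834 uM

111.7834 uM


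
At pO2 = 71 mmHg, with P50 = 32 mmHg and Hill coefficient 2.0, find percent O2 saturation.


Y = pO2^n / (P50^n + pO2^n)
Y = 71^2.0 / (32^2.0 + 71^2.0)
Y = 83.12%

83.12%


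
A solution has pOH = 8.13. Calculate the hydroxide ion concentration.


[OH-] = 10^(-pOH)
[OH-] = 10^(-8.13)
[OH-] = 7.413e-09 M

7.413e-09 M


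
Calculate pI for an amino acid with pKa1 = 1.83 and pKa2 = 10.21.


pI = (pKa1 + pKa2) / 2
pI = (1.83 + 10.21) / 2
pI = 6.02

6.02


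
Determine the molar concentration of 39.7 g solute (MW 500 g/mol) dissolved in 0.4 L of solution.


C = (mass / MW) / volume
C = (39.7 / 500) / 0.4
C = 0.1985 M

0.1985 M


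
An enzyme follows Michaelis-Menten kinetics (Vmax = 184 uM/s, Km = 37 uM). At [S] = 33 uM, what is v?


v = Vmax * [S] / (Km + [S])
v = 184 * 33 / (37 + 33)
v = 86.7429 uM/s

86.7429 uM/s


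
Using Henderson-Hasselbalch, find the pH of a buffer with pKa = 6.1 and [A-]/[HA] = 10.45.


pH = pKa + log10([A-]/[HA])
pH = 6.1 + log10(10.45)
pH = 7.1191

7.1191


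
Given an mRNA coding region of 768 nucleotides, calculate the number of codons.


codons = nucleotides / 3
codons = 768 / 3 = 256

256


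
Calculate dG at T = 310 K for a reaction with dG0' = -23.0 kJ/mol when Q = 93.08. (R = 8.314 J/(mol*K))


dG = dG0' + RT * ln(Q) / 1000
dG = -23.0 + 8.314 * 310 * ln(93.08) / 1000
dG = -11.3157 kJ/mol

-11.3157 kJ/mol


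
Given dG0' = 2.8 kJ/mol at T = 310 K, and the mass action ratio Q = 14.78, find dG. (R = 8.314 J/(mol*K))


dG = dG0' + RT * ln(Q) / 1000
dG = 2.8 + 8.314 * 310 * ln(14.78) / 1000
dG = 9.7415 kJ/mol

9.7415 kJ/mol


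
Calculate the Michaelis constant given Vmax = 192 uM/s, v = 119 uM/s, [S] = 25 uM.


Km = [S] * (Vmax - v) / v
Km = 25 * (192 - 119) / 119
Km = 15.3361 uM

15.3361 uM


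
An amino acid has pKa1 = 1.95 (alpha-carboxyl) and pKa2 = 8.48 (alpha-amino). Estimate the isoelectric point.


pI = (pKa1 + pKa2) / 2
pI = (1.95 + 8.48) / 2
pI = 5.215

5.215


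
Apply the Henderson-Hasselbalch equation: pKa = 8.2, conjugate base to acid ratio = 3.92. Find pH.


pH = pKa + log10([A-]/[HA])
pH = 8.2 + log10(3.92)
pH = 8.7933

8.7933


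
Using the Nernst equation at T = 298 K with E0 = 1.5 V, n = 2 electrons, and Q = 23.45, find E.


E = E0 - (RT/nF) * ln(Q)
E = 1.5 - (8.314 * 298 / (2 * 96485)) * ln(23.45)
E = 1.4595 V

1.4595 V


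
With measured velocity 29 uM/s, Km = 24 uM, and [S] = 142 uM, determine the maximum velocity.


Vmax = v * (Km + [S]) / [S]
Vmax = 29 * (24 + 142) / 142
Vmax = 33.9014 uM/s

33.9014 uM/s


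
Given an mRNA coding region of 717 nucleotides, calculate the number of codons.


codons = nucleotides / 3
codons = 717 / 3 = 239

239


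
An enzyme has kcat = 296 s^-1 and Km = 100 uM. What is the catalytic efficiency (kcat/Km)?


Catalytic efficiency = kcat / Km
= 296 / 100
= 2.96 uM^-1*s^-1

2.96 uM^-1*s^-1


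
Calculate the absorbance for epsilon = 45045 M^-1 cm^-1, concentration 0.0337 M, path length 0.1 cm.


A = epsilon * c * l
A = 45045 * 0.0337 * 0.1
A = 151.8016

151.8016


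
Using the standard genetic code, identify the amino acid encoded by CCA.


Standard genetic code lookup.
Codon CCA -> Pro

Pro


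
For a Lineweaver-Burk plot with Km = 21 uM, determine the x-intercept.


x-intercept = -1/Km
= -1/21
= -0.0476 1/uM

-0.0476 1/uM


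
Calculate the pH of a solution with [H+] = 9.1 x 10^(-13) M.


pH = -log10([H+])
pH = -log10(9.1 x 10^(-13))
pH = 12.041

12.041


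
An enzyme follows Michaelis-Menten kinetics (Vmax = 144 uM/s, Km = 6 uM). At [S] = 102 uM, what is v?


v = Vmax * [S] / (Km + [S])
v = 144 * 102 / (6 + 102)
v = 136.0 uM/s

136.0 uM/s


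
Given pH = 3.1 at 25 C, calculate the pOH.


pOH = 14 - pH
pOH = 14 - 3.1
pOH = 10.9

10.9


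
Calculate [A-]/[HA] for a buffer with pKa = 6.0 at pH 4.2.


[A-]/[HA] = 10^(pH - pKa)
= 10^(4.2 - 6.0)
= 0.0158

0.0158


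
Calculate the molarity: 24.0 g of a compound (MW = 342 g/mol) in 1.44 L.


C = (mass / MW) / volume
C = (24.0 / 342) / 1.44
C = 0.0487 M

0.0487 M


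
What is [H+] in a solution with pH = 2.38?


[H+] = 10^(-pH)
[H+] = 10^(-2.38)
[H+] = 0.0042 M

0.0042 M


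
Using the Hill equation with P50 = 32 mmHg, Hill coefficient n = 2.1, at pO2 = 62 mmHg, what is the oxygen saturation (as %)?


Y = pO2^n / (P50^n + pO2^n)
Y = 62^2.1 / (32^2.1 + 62^2.1)
Y = 80.04%

80.04%


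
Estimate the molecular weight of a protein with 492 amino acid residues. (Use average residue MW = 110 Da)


MW = n_residues * 110 Da
MW = 492 * 110
MW = 54120 Da

54120 Da


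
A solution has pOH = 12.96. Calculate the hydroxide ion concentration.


[OH-] = 10^(-pOH)
[OH-] = 10^(-12.96)
[OH-] = 1.096e-13 M

1.096e-13 M


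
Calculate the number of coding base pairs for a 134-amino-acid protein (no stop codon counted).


Each amino acid = 1 codon = 3 bp
bp = 134 * 3 = 402 bp

402 bp


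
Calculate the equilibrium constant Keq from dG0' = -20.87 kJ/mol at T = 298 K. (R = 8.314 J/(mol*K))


Keq = exp(-dG0 * 1000 / (R * T))
Keq = exp(-(-20.87) * 1000 / (8.314 * 298))
Keq = 4553.127

4553.127


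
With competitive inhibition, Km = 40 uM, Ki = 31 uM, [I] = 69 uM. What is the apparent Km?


Km_app = Km * (1 + [I]/Ki)
Km_app = 40 * (1 + 69/31)
Km_app = 129.0323 uM

129.0323 uM


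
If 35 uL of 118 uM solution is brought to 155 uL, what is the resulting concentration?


C2 = C1 * V1 / V2
C2 = 118 * 35 / 155
C2 = 26.6452 uM

26.6452 uM


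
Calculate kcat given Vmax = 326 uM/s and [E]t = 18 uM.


kcat = Vmax / [E]t
kcat = 326 / 18
kcat = 18.1111 s^-1

18.1111 s^-1


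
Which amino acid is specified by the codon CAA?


Standard genetic code lookup.
Codon CAA -> Gln

Gln


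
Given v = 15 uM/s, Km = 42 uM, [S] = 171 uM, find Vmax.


Vmax = v * (Km + [S]) / [S]
Vmax = 15 * (42 + 171) / 171
Vmax = 18.6842 uM/s

18.6842 uM/s


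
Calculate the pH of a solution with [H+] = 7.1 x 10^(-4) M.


pH = -log10([H+])
pH = -log10(7.1 x 10^(-4))
pH = 3.1487

3.1487


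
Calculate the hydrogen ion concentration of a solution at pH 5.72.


[H+] = 10^(-pH)
[H+] = 10^(-5.72)
[H+] = 1.905e-06 M

1.905e-06 M


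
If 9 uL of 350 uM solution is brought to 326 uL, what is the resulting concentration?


C2 = C1 * V1 / V2
C2 = 350 * 9 / 326
C2 = 9.6626 uM

9.6626 uM


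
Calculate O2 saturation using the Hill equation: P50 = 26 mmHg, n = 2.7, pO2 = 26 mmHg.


Y = pO2^n / (P50^n + pO2^n)
Y = 26^2.7 / (26^2.7 + 26^2.7)
Y = 50.0%

50.0%


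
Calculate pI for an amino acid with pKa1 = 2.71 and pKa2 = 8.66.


pI = (pKa1 + pKa2) / 2
pI = (2.71 + 8.66) / 2
pI = 5.685

5.685


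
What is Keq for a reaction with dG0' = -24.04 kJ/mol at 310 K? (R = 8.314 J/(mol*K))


Keq = exp(-dG0 * 1000 / (R * T))
Keq = exp(-(-24.04) * 1000 / (8.314 * 310))
Keq = 11242.3832

11242.3832


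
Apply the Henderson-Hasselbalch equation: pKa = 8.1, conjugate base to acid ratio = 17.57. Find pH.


pH = pKa + log10([A-]/[HA])
pH = 8.1 + log10(17.57)
pH = 9.3448

9.3448


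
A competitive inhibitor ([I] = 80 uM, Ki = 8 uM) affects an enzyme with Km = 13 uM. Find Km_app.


Km_app = Km * (1 + [I]/Ki)
Km_app = 13 * (1 + 80/8)
Km_app = 143.0 uM

143.0 uM


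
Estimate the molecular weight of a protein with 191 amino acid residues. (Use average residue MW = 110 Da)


MW = n_residues * 110 Da
MW = 191 * 110
MW = 21010 Da

21010 Da


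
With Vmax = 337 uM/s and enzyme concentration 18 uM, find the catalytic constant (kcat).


kcat = Vmax / [E]t
kcat = 337 / 18
kcat = 18.7222 s^-1

18.7222 s^-1


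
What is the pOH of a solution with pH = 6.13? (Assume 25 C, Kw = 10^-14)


pOH = 14 - pH
pOH = 14 - 6.13
pOH = 7.87

7.87


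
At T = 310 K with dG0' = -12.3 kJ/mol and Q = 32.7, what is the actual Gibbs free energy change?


dG = dG0' + RT * ln(Q) / 1000
dG = -12.3 + 8.314 * 310 * ln(32.7) / 1000
dG = -3.3118 kJ/mol

-3.3118 kJ/mol


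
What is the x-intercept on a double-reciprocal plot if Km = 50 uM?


x-intercept = -1/Km
= -1/50
= -0.02 1/uM

-0.02 1/uM


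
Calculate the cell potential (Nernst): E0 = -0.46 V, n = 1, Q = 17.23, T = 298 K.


E = E0 - (RT/nF) * ln(Q)
E = -0.46 - (8.314 * 298 / (1 * 96485)) * ln(17.23)
E = -0.5331 V

-0.5331 V


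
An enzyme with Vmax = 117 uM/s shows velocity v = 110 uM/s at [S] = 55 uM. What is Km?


Km = [S] * (Vmax - v) / v
Km = 55 * (117 - 110) / 110
Km = 3.5 uM

3.5 uM


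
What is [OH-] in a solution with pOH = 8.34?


[OH-] = 10^(-pOH)
[OH-] = 10^(-8.34)
[OH-] = 4.571e-09 M

4.571e-09 M


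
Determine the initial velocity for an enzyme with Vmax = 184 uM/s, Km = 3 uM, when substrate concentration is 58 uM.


v = Vmax * [S] / (Km + [S])
v = 184 * 58 / (3 + 58)
v = 174.9508 uM/s

174.9508 uM/s


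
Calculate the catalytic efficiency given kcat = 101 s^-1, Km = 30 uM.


Catalytic efficiency = kcat / Km
= 101 / 30
= 3.3667 uM^-1*s^-1

3.3667 uM^-1*s^-1


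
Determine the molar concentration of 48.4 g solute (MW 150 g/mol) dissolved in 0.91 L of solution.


C = (mass / MW) / volume
C = (48.4 / 150) / 0.91
C = 0.3546 M

0.3546 M


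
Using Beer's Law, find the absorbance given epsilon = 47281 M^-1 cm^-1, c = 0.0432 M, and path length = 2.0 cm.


A = epsilon * c * l
A = 47281 * 0.0432 * 2.0
A = 4085.0784

4085.0784


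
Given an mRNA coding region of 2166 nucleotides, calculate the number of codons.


codons = nucleotides / 3
codons = 2166 / 3 = 722

722


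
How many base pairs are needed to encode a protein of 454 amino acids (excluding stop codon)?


Each amino acid = 1 codon = 3 bp
bp = 454 * 3 = 1362 bp

1362 bp


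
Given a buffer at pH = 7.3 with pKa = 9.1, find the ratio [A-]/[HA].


[A-]/[HA] = 10^(pH - pKa)
= 10^(7.3 - 9.1)
= 0.0158

0.0158


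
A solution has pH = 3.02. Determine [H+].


[H+] = 10^(-pH)
[H+] = 10^(-3.02)
[H+] = 9.550e-04 M

9.550e-04 M


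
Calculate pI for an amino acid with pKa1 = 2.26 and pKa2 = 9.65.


pI = (pKa1 + pKa2) / 2
pI = (2.26 + 9.65) / 2
pI = 5.955

5.955


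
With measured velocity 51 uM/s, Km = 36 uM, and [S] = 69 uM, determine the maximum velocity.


Vmax = v * (Km + [S]) / [S]
Vmax = 51 * (36 + 69) / 69
Vmax = 77.6087 uM/s

77.6087 uM/s


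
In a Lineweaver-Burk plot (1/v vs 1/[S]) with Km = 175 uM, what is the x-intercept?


x-intercept = -1/Km
= -1/175
= -0.0057 1/uM

-0.0057 1/uM


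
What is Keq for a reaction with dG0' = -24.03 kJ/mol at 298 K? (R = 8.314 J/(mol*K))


Keq = exp(-dG0 * 1000 / (R * T))
Keq = exp(-(-24.03) * 1000 / (8.314 * 298))
Keq = 16301.4897

16301.4897


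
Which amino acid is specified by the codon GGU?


Standard genetic code lookup.
Codon GGU -> Gly

Gly


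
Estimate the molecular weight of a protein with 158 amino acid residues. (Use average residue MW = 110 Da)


MW = n_residues * 110 Da
MW = 158 * 110
MW = 17380 Da

17380 Da


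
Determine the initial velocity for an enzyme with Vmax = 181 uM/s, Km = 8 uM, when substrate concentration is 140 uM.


v = Vmax * [S] / (Km + [S])
v = 181 * 140 / (8 + 140)
v = 171.2162 uM/s

171.2162 uM/s


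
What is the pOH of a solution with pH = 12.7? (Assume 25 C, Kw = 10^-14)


pOH = 14 - pH
pOH = 14 - 12.7
pOH = 1.3

1.3


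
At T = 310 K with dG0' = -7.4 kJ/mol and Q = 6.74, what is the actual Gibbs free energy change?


dG = dG0' + RT * ln(Q) / 1000
dG = -7.4 + 8.314 * 310 * ln(6.74) / 1000
dG = -2.4823 kJ/mol

-2.4823 kJ/mol


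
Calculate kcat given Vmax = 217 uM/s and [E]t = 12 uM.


kcat = Vmax / [E]t
kcat = 217 / 12
kcat = 18.0833 s^-1

18.0833 s^-1


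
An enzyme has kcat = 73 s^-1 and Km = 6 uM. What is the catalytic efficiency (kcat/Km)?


Catalytic efficiency = kcat / Km
= 73 / 6
= 12.1667 uM^-1*s^-1

12.1667 uM^-1*s^-1


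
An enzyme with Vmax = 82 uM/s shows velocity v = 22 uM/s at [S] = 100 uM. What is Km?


Km = [S] * (Vmax - v) / v
Km = 100 * (82 - 22) / 22
Km = 272.7273 uM

272.7273 uM


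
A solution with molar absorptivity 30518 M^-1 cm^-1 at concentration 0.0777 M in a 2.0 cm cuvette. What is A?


A = epsilon * c * l
A = 30518 * 0.0777 * 2.0
A = 4742.4972

4742.4972


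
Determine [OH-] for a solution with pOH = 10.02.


[OH-] = 10^(-pOH)
[OH-] = 10^(-10.02)
[OH-] = 9.550e-11 M

9.550e-11 M


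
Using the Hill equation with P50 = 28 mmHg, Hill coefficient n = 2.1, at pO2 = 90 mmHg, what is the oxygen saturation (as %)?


Y = pO2^n / (P50^n + pO2^n)
Y = 90^2.1 / (28^2.1 + 90^2.1)
Y = 92.07%

92.07%


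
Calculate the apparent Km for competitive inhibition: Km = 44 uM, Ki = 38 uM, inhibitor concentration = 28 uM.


Km_app = Km * (1 + [I]/Ki)
Km_app = 44 * (1 + 28/38)
Km_app = 76.4211 uM

76.4211 uM


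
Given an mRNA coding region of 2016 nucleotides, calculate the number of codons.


codons = nucleotides / 3
codons = 2016 / 3 = 672

672


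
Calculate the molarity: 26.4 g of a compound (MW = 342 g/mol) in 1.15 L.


C = (mass / MW) / volume
C = (26.4 / 342) / 1.15
C = 0.0671 M

0.0671 M


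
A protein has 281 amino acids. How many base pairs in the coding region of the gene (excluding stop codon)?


Each amino acid = 1 codon = 3 bp
bp = 281 * 3 = 843 bp

843 bp


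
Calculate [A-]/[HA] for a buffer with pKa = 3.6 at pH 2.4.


[A-]/[HA] = 10^(pH - pKa)
= 10^(2.4 - 3.6)
= 0.0631

0.0631


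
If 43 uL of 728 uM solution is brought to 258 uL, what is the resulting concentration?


C2 = C1 * V1 / V2
C2 = 728 * 43 / 258
C2 = 121.3333 uM

121.3333 uM


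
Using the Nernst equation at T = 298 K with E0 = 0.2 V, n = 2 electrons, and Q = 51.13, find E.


E = E0 - (RT/nF) * ln(Q)
E = 0.2 - (8.314 * 298 / (2 * 96485)) * ln(51.13)
E = 0.1495 V

0.1495 V


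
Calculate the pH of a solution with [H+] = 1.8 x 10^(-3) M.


pH = -log10([H+])
pH = -log10(1.8 x 10^(-3))
pH = 2.7447

2.7447


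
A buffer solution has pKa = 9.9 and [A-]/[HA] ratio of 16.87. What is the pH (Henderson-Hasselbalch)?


pH = pKa + log10([A-]/[HA])
pH = 9.9 + log10(16.87)
pH = 11.1271

11.1271


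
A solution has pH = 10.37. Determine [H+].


[H+] = 10^(-pH)
[H+] = 10^(-10.37)
[H+] = 4.266e-11 M

4.266e-11 M


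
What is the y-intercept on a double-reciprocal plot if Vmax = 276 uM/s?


y-intercept = 1/Vmax
= 1/276
= 0.0036 s/uM

0.0036 s/uM


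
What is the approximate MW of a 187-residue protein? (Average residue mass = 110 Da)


MW = n_residues * 110 Da
MW = 187 * 110
MW = 20570 Da

20570 Da


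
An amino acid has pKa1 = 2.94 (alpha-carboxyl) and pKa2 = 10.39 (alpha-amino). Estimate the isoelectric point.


pI = (pKa1 + pKa2) / 2
pI = (2.94 + 10.39) / 2
pI = 6.665

6.665


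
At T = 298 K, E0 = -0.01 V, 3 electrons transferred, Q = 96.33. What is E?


E = E0 - (RT/nF) * ln(Q)
E = -0.01 - (8.314 * 298 / (3 * 96485)) * ln(96.33)
E = -0.0491 V

-0.0491 V


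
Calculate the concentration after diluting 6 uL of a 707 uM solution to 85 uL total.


C2 = C1 * V1 / V2
C2 = 707 * 6 / 85
C2 = 49.9059 uM

49.9059 uM


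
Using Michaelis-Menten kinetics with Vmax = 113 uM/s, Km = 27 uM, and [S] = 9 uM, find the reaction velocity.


v = Vmax * [S] / (Km + [S])
v = 113 * 9 / (27 + 9)
v = 28.25 uM/s

28.25 uM/s


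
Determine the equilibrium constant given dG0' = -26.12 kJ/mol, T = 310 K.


Keq = exp(-dG0 * 1000 / (R * T))
Keq = exp(-(-26.12) * 1000 / (8.314 * 310))
Keq = 25196.9878

25196.9878


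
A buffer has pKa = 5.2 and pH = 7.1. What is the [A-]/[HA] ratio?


[A-]/[HA] = 10^(pH - pKa)
= 10^(7.1 - 5.2)
= 79.4328

79.4328


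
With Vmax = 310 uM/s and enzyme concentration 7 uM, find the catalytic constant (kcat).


kcat = Vmax / [E]t
kcat = 310 / 7
kcat = 44.2857 s^-1

44.2857 s^-1


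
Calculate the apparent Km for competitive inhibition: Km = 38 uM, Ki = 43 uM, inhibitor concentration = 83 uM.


Km_app = Km * (1 + [I]/Ki)
Km_app = 38 * (1 + 83/43)
Km_app = 111.3488 uM

111.3488 uM


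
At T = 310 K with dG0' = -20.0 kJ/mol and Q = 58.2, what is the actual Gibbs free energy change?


dG = dG0' + RT * ln(Q) / 1000
dG = -20.0 + 8.314 * 310 * ln(58.2) / 1000
dG = -9.526 kJ/mol

-9.526 kJ/mol


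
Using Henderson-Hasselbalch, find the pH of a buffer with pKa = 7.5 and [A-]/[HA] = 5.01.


pH = pKa + log10([A-]/[HA])
pH = 7.5 + log10(5.01)
pH = 8.1998

8.1998


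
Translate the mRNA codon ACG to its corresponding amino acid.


Standard genetic code lookup.
Codon ACG -> Thr

Thr


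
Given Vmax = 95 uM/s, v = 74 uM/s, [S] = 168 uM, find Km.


Km = [S] * (Vmax - v) / v
Km = 168 * (95 - 74) / 74
Km = 47.6757 uM

47.6757 uM


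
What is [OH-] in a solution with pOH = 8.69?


[OH-] = 10^(-pOH)
[OH-] = 10^(-8.69)
[OH-] = 2.042e-09 M

2.042e-09 M


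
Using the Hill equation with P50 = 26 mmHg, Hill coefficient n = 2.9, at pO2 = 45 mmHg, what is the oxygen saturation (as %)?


Y = pO2^n / (P50^n + pO2^n)
Y = 45^2.9 / (26^2.9 + 45^2.9)
Y = 83.07%

83.07%


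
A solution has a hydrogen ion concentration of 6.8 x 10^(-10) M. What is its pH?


pH = -log10([H+])
pH = -log10(6.8 x 10^(-10))
pH = 9.1675

9.1675


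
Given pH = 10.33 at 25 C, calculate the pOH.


pOH = 14 - pH
pOH = 14 - 10.33
pOH = 3.67

3.67


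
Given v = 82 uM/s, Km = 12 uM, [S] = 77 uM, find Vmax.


Vmax = v * (Km + [S]) / [S]
Vmax = 82 * (12 + 77) / 77
Vmax = 94.7792 uM/s

94.7792 uM/s


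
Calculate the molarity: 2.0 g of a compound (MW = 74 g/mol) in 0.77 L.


C = (mass / MW) / volume
C = (2.0 / 74) / 0.77
C = 0.0351 M

0.0351 M


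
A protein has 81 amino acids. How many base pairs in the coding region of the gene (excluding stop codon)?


Each amino acid = 1 codon = 3 bp
bp = 81 * 3 = 243 bp

243 bp


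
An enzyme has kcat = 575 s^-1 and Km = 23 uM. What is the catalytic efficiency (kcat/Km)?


Catalytic efficiency = kcat / Km
= 575 / 23
= 25.0 uM^-1*s^-1

25.0 uM^-1*s^-1


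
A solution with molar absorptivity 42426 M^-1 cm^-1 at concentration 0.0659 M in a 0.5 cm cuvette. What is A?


A = epsilon * c * l
A = 42426 * 0.0659 * 0.5
A = 1397.9367

1397.9367


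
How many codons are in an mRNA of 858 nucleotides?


codons = nucleotides / 3
codons = 858 / 3 = 286

286


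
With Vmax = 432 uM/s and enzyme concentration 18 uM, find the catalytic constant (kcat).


kcat = Vmax / [E]t
kcat = 432 / 18
kcat = 24.0 s^-1

24.0 s^-1


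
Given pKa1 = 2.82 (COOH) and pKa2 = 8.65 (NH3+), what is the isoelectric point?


pI = (pKa1 + pKa2) / 2
pI = (2.82 + 8.65) / 2
pI = 5.735

5.735


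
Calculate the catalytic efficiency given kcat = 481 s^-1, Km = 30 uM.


Catalytic efficiency = kcat / Km
= 481 / 30
= 16.0333 uM^-1*s^-1

16.0333 uM^-1*s^-1


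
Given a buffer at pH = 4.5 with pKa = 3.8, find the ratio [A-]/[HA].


[A-]/[HA] = 10^(pH - pKa)
= 10^(4.5 - 3.8)
= 5.0119

5.0119


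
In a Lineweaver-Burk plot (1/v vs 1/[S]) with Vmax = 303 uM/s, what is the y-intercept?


y-intercept = 1/Vmax
= 1/303
= 0.0033 s/uM

0.0033 s/uM


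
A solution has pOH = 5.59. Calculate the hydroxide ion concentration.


[OH-] = 10^(-pOH)
[OH-] = 10^(-5.59)
[OH-] = 2.570e-06 M

2.570e-06 M


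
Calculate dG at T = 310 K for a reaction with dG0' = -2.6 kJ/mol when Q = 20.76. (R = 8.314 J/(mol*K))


dG = dG0' + RT * ln(Q) / 1000
dG = -2.6 + 8.314 * 310 * ln(20.76) / 1000
dG = 5.2171 kJ/mol

5.2171 kJ/mol


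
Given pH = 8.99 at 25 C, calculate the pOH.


pOH = 14 - pH
pOH = 14 - 8.99
pOH = 5.01

5.01


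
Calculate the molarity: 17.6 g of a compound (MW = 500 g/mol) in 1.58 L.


C = (mass / MW) / volume
C = (17.6 / 500) / 1.58
C = 0.0223 M

0.0223 M


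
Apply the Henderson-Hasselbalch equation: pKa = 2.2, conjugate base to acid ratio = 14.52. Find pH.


pH = pKa + log10([A-]/[HA])
pH = 2.2 + log10(14.52)
pH = 3.362

3.362


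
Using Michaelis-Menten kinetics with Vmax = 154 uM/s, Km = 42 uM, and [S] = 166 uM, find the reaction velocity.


v = Vmax * [S] / (Km + [S])
v = 154 * 166 / (42 + 166)
v = 122.9038 uM/s

122.9038 uM/s


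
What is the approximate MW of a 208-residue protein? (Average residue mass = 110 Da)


MW = n_residues * 110 Da
MW = 208 * 110
MW = 22880 Da

22880 Da


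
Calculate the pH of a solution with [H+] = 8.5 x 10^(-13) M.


pH = -log10([H+])
pH = -log10(8.5 x 10^(-13))
pH = 12.0706

12.0706


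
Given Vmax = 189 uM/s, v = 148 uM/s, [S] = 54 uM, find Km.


Km = [S] * (Vmax - v) / v
Km = 54 * (189 - 148) / 148
Km = 14.9595 uM

14.9595 uM


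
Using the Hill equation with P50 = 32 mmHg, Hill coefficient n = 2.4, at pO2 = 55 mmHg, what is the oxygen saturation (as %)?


Y = pO2^n / (P50^n + pO2^n)
Y = 55^2.4 / (32^2.4 + 55^2.4)
Y = 78.58%

78.58%


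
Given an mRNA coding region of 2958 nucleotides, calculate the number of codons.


codons = nucleotides / 3
codons = 2958 / 3 = 986

986


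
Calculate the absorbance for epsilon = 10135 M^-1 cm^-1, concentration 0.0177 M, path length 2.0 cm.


A = epsilon * c * l
A = 10135 * 0.0177 * 2.0
A = 358.779

358.779


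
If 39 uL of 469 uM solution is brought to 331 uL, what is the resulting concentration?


C2 = C1 * V1 / V2
C2 = 469 * 39 / 331
C2 = 55.2598 uM

55.2598 uM


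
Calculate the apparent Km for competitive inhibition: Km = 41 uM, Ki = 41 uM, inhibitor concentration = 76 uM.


Km_app = Km * (1 + [I]/Ki)
Km_app = 41 * (1 + 76/41)
Km_app = 117.0 uM

117.0 uM


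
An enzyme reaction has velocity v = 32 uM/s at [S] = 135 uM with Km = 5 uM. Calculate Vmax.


Vmax = v * (Km + [S]) / [S]
Vmax = 32 * (5 + 135) / 135
Vmax = 33.1852 uM/s

33.1852 uM/s


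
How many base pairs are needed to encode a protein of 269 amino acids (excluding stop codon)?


Each amino acid = 1 codon = 3 bp
bp = 269 * 3 = 807 bp

807 bp


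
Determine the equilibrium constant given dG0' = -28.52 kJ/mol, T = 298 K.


Keq = exp(-dG0 * 1000 / (R * T))
Keq = exp(-(-28.52) * 1000 / (8.314 * 298))
Keq = 99834.5809

99834.5809


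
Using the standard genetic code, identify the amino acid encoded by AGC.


Standard genetic code lookup.
Codon AGC -> Ser

Ser


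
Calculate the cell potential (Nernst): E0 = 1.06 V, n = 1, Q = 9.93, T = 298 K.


E = E0 - (RT/nF) * ln(Q)
E = 1.06 - (8.314 * 298 / (1 * 96485)) * ln(9.93)
E = 1.0011 V

1.0011 V


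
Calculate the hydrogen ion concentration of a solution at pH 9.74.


[H+] = 10^(-pH)
[H+] = 10^(-9.74)
[H+] = 1.820e-10 M

1.820e-10 M


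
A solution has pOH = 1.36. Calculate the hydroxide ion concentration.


[OH-] = 10^(-pOH)
[OH-] = 10^(-1.36)
[OH-] = 0.0437 M

0.0437 M


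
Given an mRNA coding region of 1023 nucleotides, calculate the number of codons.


codons = nucleotides / 3
codons = 1023 / 3 = 341

341


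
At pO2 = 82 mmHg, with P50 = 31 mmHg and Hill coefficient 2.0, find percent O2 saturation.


Y = pO2^n / (P50^n + pO2^n)
Y = 82^2.0 / (31^2.0 + 82^2.0)
Y = 87.5%

87.5%


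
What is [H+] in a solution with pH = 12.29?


[H+] = 10^(-pH)
[H+] = 10^(-12.29)
[H+] = 5.129e-13 M

5.129e-13 M


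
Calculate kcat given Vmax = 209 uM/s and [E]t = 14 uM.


kcat = Vmax / [E]t
kcat = 209 / 14
kcat = 14.9286 s^-1

14.9286 s^-1


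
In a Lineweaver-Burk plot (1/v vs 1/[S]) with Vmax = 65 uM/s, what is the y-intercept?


y-intercept = 1/Vmax
= 1/65
= 0.0154 s/uM

0.0154 s/uM


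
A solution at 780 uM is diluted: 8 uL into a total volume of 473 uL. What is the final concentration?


C2 = C1 * V1 / V2
C2 = 780 * 8 / 473
C2 = 13.1924 uM

13.1924 uM


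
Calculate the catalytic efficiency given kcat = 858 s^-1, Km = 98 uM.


Catalytic efficiency = kcat / Km
= 858 / 98
= 8.7551 uM^-1*s^-1

8.7551 uM^-1*s^-1


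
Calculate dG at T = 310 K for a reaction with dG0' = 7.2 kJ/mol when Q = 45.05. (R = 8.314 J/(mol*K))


dG = dG0' + RT * ln(Q) / 1000
dG = 7.2 + 8.314 * 310 * ln(45.05) / 1000
dG = 17.0139 kJ/mol

17.0139 kJ/mol


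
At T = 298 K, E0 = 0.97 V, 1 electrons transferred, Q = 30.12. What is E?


E = E0 - (RT/nF) * ln(Q)
E = 0.97 - (8.314 * 298 / (1 * 96485)) * ln(30.12)
E = 0.8826 V

0.8826 V


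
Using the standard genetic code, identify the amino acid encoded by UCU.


Standard genetic code lookup.
Codon UCU -> Ser

Ser


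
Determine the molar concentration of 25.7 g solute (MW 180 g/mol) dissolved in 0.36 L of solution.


C = (mass / MW) / volume
C = (25.7 / 180) / 0.36
C = 0.3966 M

0.3966 M


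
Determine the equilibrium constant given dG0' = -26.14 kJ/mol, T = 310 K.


Keq = exp(-dG0 * 1000 / (R * T))
Keq = exp(-(-26.14) * 1000 / (8.314 * 310))
Keq = 25393.2755

25393.2755


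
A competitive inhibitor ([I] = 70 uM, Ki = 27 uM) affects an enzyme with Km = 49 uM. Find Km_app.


Km_app = Km * (1 + [I]/Ki)
Km_app = 49 * (1 + 70/27)
Km_app = 176.037 uM

176.037 uM


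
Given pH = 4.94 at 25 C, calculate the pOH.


pOH = 14 - pH
pOH = 14 - 4.94
pOH = 9.06

9.06


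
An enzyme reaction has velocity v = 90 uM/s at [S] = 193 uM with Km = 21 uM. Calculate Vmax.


Vmax = v * (Km + [S]) / [S]
Vmax = 90 * (21 + 193) / 193
Vmax = 99.7927 uM/s

99.7927 uM/s


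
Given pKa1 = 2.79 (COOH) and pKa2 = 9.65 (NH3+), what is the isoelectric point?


pI = (pKa1 + pKa2) / 2
pI = (2.79 + 9.65) / 2
pI = 6.22

6.22


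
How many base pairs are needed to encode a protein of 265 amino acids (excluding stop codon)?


Each amino acid = 1 codon = 3 bp
bp = 265 * 3 = 795 bp

795 bp


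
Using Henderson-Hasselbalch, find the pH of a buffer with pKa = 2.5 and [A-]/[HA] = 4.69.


pH = pKa + log10([A-]/[HA])
pH = 2.5 + log10(4.69)
pH = 3.1712

3.1712


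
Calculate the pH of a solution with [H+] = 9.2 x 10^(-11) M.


pH = -log10([H+])
pH = -log10(9.2 x 10^(-11))
pH = 10.0362

10.0362


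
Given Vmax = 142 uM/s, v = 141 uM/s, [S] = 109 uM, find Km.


Km = [S] * (Vmax - v) / v
Km = 109 * (142 - 141) / 141
Km = 0.773 uM

0.773 uM
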